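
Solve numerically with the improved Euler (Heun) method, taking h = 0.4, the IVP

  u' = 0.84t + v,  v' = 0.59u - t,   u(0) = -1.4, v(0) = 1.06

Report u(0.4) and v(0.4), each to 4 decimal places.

-0.9749, 0.6996

Heun on (u,v): k1 = f(t_n, state_n); k2 = f(t_n + h, state_n + h·k1); state_{n+1} = state_n + (h/2)·(k1 + k2).
0.000000: (-1.400000, 1.060000)
  k1 = (1.060000, -0.826000)
  predictor → (-0.976000, 0.729600)
  k2 = (1.065600, -0.975840)
  → (-0.974880, 0.699632)
(u(0.4), v(0.4)) ≈ (-0.9749, 0.6996)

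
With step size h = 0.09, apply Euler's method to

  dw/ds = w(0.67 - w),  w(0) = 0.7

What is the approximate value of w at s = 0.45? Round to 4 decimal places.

0.6917

Euler: w_{n+1} = w_n + h·f(s_n, w_n).
s=0.000000, w=0.700000: f=-0.021000 → w ← 0.700000 + 0.09·(-0.021000) = 0.698110
s=0.090000, w=0.698110: f=-0.019624 → w ← 0.698110 + 0.09·(-0.019624) = 0.696344
s=0.180000, w=0.696344: f=-0.018344 → w ← 0.696344 + 0.09·(-0.018344) = 0.694693
s=0.270000, w=0.694693: f=-0.017154 → w ← 0.694693 + 0.09·(-0.017154) = 0.693149
s=0.360000, w=0.693149: f=-0.016046 → w ← 0.693149 + 0.09·(-0.016046) = 0.691705
w(0.45) ≈ 0.6917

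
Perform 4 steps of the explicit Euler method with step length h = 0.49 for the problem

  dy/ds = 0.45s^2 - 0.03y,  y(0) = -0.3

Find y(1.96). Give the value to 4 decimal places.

Euler: y_{n+1} = y_n + h·f(s_n, y_n).
s=0.000000, y=-0.300000: f=0.009000 → y ← -0.300000 + 0.49·0.009000 = -0.295590
s=0.490000, y=-0.295590: f=0.116913 → y ← -0.295590 + 0.49·0.116913 = -0.238303
s=0.980000, y=-0.238303: f=0.439329 → y ← -0.238303 + 0.49·0.439329 = -0.023032
s=1.470000, y=-0.023032: f=0.973096 → y ← -0.023032 + 0.49·0.973096 = 0.453785
y(1.96) ≈ 0.4538

0.4538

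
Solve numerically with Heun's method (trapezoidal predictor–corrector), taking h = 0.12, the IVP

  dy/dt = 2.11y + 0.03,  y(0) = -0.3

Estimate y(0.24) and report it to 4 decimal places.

-0.4863

Heun: k1 = f(t_n, y_n); k2 = f(t_n + h, y_n + h·k1); y_{n+1} = y_n + (h/2)·(k1 + k2).
t=0.000000, y=-0.300000:
  k1 = f(0.000000, -0.300000) = -0.603000
  k2 = f(0.120000, -0.372360) = -0.755680
  y ← -0.300000 + (0.12/2)·(-0.603000 + (-0.755680)) = -0.381521
t=0.120000, y=-0.381521:
  k1 = f(0.120000, -0.381521) = -0.775009
  k2 = f(0.240000, -0.474522) = -0.971241
  y ← -0.381521 + (0.12/2)·(-0.775009 + (-0.971241)) = -0.486296
y(0.24) ≈ -0.4863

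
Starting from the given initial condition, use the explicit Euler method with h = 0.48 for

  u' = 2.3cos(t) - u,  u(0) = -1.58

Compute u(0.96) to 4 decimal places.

1.1261

Euler: u_{n+1} = u_n + h·f(t_n, u_n).
t=0.000000, u=-1.580000: f=3.880000 → u ← -1.580000 + 0.48·3.880000 = 0.282400
t=0.480000, u=0.282400: f=1.757688 → u ← 0.282400 + 0.48·1.757688 = 1.126090
u(0.96) ≈ 1.1261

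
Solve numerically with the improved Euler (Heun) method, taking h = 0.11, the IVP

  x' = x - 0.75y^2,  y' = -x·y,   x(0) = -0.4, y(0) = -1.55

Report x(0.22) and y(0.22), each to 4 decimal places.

Heun on (x,y): k1 = f(t_n, state_n); k2 = f(t_n + h, state_n + h·k1); state_{n+1} = state_n + (h/2)·(k1 + k2).
0.000000: (-0.400000, -1.550000)
  k1 = (-2.201875, -0.620000)
  predictor → (-0.642206, -1.618200)
  k2 = (-2.606135, -1.039218)
  → (-0.664441, -1.641257)
0.110000: (-0.664441, -1.641257)
  k1 = (-2.684734, -1.090518)
  predictor → (-0.959761, -1.761214)
  k2 = (-3.286167, -1.690345)
  → (-0.992840, -1.794204)
(x(0.22), y(0.22)) ≈ (-0.9928, -1.7942)

-0.9928, -1.7942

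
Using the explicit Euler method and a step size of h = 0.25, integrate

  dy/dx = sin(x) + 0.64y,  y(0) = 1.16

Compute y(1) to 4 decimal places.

Euler: y_{n+1} = y_n + h·f(x_n, y_n).
x=0.000000, y=1.160000: f=0.742400 → y ← 1.160000 + 0.25·0.742400 = 1.345600
x=0.250000, y=1.345600: f=1.108588 → y ← 1.345600 + 0.25·1.108588 = 1.622747
x=0.500000, y=1.622747: f=1.517984 → y ← 1.622747 + 0.25·1.517984 = 2.002243
x=0.750000, y=2.002243: f=1.963074 → y ← 2.002243 + 0.25·1.963074 = 2.493011
y(1) ≈ 2.4930

2.4930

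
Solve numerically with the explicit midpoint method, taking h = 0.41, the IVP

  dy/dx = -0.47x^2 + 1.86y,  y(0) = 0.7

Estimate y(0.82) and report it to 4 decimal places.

2.8496

Midpoint: k1 = f(x_n, y_n); k2 = f(x_n + h/2, y_n + (h/2)·k1); y_{n+1} = y_n + h·k2.
x=0.000000, y=0.700000:
  k1 = f(0.000000, 0.700000) = 1.302000
  k2 = f(0.205000, 0.966910) = 1.778701
  y ← 0.700000 + 0.41·1.778701 = 1.429267
x=0.410000, y=1.429267:
  k1 = f(0.410000, 1.429267) = 2.579430
  k2 = f(0.615000, 1.958051) = 3.464208
  y ← 1.429267 + 0.41·3.464208 = 2.849593
y(0.82) ≈ 2.8496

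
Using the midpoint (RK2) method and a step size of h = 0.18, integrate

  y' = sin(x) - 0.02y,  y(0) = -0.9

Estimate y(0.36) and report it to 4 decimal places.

Midpoint: k1 = f(x_n, y_n); k2 = f(x_n + h/2, y_n + (h/2)·k1); y_{n+1} = y_n + h·k2.
x=0.000000, y=-0.900000:
  k1 = f(0.000000, -0.900000) = 0.018000
  k2 = f(0.090000, -0.898380) = 0.107846
  y ← -0.900000 + 0.18·0.107846 = -0.880588
x=0.180000, y=-0.880588:
  k1 = f(0.180000, -0.880588) = 0.196641
  k2 = f(0.270000, -0.862890) = 0.283989
  y ← -0.880588 + 0.18·0.283989 = -0.829470
y(0.36) ≈ -0.8295

-0.8295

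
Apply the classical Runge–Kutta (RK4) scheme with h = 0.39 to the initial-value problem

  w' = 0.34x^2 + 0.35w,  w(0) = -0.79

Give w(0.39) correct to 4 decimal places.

-0.8986

RK4: k1 = f(x_n, w_n); k2 = f(x_n + h/2, w_n + (h/2)·k1); k3 = f(x_n + h/2, w_n + (h/2)·k2); k4 = f(x_n + h, w_n + h·k3); w_{n+1} = w_n + (h/6)·(k1 + 2k2 + 2k3 + k4).
x=0.000000, w=-0.790000:
  k1 = f(0.000000, -0.790000) = -0.276500
  k2 = f(0.195000, -0.843917) = -0.282443
  k3 = f(0.195000, -0.845076) = -0.282848
  k4 = f(0.390000, -0.900311) = -0.263395
  w ← -0.790000 + (0.39/6)·(k1 + 2k2 + 2k3 + k4) = -0.898581
w(0.39) ≈ -0.8986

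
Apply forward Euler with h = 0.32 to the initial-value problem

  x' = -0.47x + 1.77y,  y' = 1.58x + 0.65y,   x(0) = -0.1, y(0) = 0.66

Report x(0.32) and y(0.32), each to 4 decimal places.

Euler on (x,y): x_{n+1} = x_n + h·x', y_{n+1} = y_n + h·y'.
0.000000: (-0.100000, 0.660000); f=(1.215200, 0.271000) → (0.288864, 0.746720)
(x(0.32), y(0.32)) ≈ (0.2889, 0.7467)

0.2889, 0.7467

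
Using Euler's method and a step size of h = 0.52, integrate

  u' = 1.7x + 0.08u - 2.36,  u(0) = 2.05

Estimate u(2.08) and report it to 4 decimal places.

0.0247

Euler: u_{n+1} = u_n + h·f(x_n, u_n).
x=0.000000, u=2.050000: f=-2.196000 → u ← 2.050000 + 0.52·(-2.196000) = 0.908080
x=0.520000, u=0.908080: f=-1.403354 → u ← 0.908080 + 0.52·(-1.403354) = 0.178336
x=1.040000, u=0.178336: f=-0.577733 → u ← 0.178336 + 0.52·(-0.577733) = -0.122085
x=1.560000, u=-0.122085: f=0.282233 → u ← -0.122085 + 0.52·0.282233 = 0.024676
u(2.08) ≈ 0.0247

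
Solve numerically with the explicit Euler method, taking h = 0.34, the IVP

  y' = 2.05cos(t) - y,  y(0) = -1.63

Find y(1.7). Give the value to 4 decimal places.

Euler: y_{n+1} = y_n + h·f(t_n, y_n).
t=0.000000, y=-1.630000: f=3.680000 → y ← -1.630000 + 0.34·3.680000 = -0.378800
t=0.340000, y=-0.378800: f=2.311447 → y ← -0.378800 + 0.34·2.311447 = 0.407092
t=0.680000, y=0.407092: f=1.186932 → y ← 0.407092 + 0.34·1.186932 = 0.810649
t=1.020000, y=0.810649: f=0.262251 → y ← 0.810649 + 0.34·0.262251 = 0.899814
t=1.360000, y=0.899814: f=-0.470875 → y ← 0.899814 + 0.34·(-0.470875) = 0.739717
y(1.7) ≈ 0.7397

0.7397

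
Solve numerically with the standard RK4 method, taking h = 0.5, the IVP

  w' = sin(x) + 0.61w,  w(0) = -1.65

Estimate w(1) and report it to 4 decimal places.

RK4: k1 = f(x_n, w_n); k2 = f(x_n + h/2, w_n + (h/2)·k1); k3 = f(x_n + h/2, w_n + (h/2)·k2); k4 = f(x_n + h, w_n + h·k3); w_{n+1} = w_n + (h/6)·(k1 + 2k2 + 2k3 + k4).
x=0.000000, w=-1.650000:
  k1 = f(0.000000, -1.650000) = -1.006500
  k2 = f(0.250000, -1.901625) = -0.912587
  k3 = f(0.250000, -1.878147) = -0.898266
  k4 = f(0.500000, -2.099133) = -0.801045
  w ← -1.650000 + (0.5/6)·(k1 + 2k2 + 2k3 + k4) = -2.102438
x=0.500000, w=-2.102438:
  k1 = f(0.500000, -2.102438) = -0.803061
  k2 = f(0.750000, -2.303203) = -0.723315
  k3 = f(0.750000, -2.283266) = -0.711154
  k4 = f(1.000000, -2.458014) = -0.657918
  w ← -2.102438 + (0.5/6)·(k1 + 2k2 + 2k3 + k4) = -2.463264
w(1) ≈ -2.4633

-2.4633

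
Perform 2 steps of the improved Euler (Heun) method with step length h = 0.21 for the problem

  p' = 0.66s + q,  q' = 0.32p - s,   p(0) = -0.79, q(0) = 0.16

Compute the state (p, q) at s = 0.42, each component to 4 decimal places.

-0.6956, -0.0288

Heun on (p,q): k1 = f(s_n, state_n); k2 = f(s_n + h, state_n + h·k1); state_{n+1} = state_n + (h/2)·(k1 + k2).
0.000000: (-0.790000, 0.160000)
  k1 = (0.160000, -0.252800)
  predictor → (-0.756400, 0.106912)
  k2 = (0.245512, -0.452048)
  → (-0.747421, 0.085991)
0.210000: (-0.747421, 0.085991)
  k1 = (0.224591, -0.449175)
  predictor → (-0.700257, -0.008336)
  k2 = (0.268864, -0.644082)
  → (-0.695608, -0.028801)
(p(0.42), q(0.42)) ≈ (-0.6956, -0.0288)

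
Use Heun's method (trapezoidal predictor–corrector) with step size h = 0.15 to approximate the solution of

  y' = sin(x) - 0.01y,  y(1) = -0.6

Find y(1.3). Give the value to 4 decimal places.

Heun: k1 = f(x_n, y_n); k2 = f(x_n + h, y_n + h·k1); y_{n+1} = y_n + (h/2)·(k1 + k2).
x=1.000000, y=-0.600000:
  k1 = f(1.000000, -0.600000) = 0.847471
  k2 = f(1.150000, -0.472879) = 0.917493
  y ← -0.600000 + (0.15/2)·(0.847471 + 0.917493) = -0.467628
x=1.150000, y=-0.467628:
  k1 = f(1.150000, -0.467628) = 0.917440
  k2 = f(1.300000, -0.330012) = 0.966858
  y ← -0.467628 + (0.15/2)·(0.917440 + 0.966858) = -0.326305
y(1.3) ≈ -0.3263

-0.3263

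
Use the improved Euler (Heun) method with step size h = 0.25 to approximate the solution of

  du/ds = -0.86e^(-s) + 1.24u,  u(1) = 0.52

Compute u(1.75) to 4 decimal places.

Heun: k1 = f(s_n, u_n); k2 = f(s_n + h, u_n + h·k1); u_{n+1} = u_n + (h/2)·(k1 + k2).
s=1.000000, u=0.520000:
  k1 = f(1.000000, 0.520000) = 0.328424
  k2 = f(1.250000, 0.602106) = 0.500217
  u ← 0.520000 + (0.25/2)·(0.328424 + 0.500217) = 0.623580
s=1.250000, u=0.623580:
  k1 = f(1.250000, 0.623580) = 0.526845
  k2 = f(1.500000, 0.755291) = 0.744669
  u ← 0.623580 + (0.25/2)·(0.526845 + 0.744669) = 0.782519
s=1.500000, u=0.782519:
  k1 = f(1.500000, 0.782519) = 0.778432
  k2 = f(1.750000, 0.977127) = 1.062192
  u ← 0.782519 + (0.25/2)·(0.778432 + 1.062192) = 1.012598
u(1.75) ≈ 1.0126

1.0126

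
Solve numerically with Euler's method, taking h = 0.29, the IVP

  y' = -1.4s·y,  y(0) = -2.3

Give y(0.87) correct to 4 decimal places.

Euler: y_{n+1} = y_n + h·f(s_n, y_n).
s=0.000000, y=-2.300000: f=0.000000 → y ← -2.300000 + 0.29·0.000000 = -2.300000
s=0.290000, y=-2.300000: f=0.933800 → y ← -2.300000 + 0.29·0.933800 = -2.029198
s=0.580000, y=-2.029198: f=1.647709 → y ← -2.029198 + 0.29·1.647709 = -1.551362
y(0.87) ≈ -1.5514

-1.5514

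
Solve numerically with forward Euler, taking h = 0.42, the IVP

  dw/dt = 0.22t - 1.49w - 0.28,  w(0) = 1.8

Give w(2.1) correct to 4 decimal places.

Euler: w_{n+1} = w_n + h·f(t_n, w_n).
t=0.000000, w=1.800000: f=-2.962000 → w ← 1.800000 + 0.42·(-2.962000) = 0.555960
t=0.420000, w=0.555960: f=-1.015980 → w ← 0.555960 + 0.42·(-1.015980) = 0.129248
t=0.840000, w=0.129248: f=-0.287780 → w ← 0.129248 + 0.42·(-0.287780) = 0.008381
t=1.260000, w=0.008381: f=-0.015287 → w ← 0.008381 + 0.42·(-0.015287) = 0.001960
t=1.680000, w=0.001960: f=0.086680 → w ← 0.001960 + 0.42·0.086680 = 0.038365
w(2.1) ≈ 0.0384

0.0384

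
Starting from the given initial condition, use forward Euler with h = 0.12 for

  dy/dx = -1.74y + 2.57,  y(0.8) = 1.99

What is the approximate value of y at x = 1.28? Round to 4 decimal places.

Euler: y_{n+1} = y_n + h·f(x_n, y_n).
x=0.800000, y=1.990000: f=-0.892600 → y ← 1.990000 + 0.12·(-0.892600) = 1.882888
x=0.920000, y=1.882888: f=-0.706225 → y ← 1.882888 + 0.12·(-0.706225) = 1.798141
x=1.040000, y=1.798141: f=-0.558765 → y ← 1.798141 + 0.12·(-0.558765) = 1.731089
x=1.160000, y=1.731089: f=-0.442095 → y ← 1.731089 + 0.12·(-0.442095) = 1.678038
y(1.28) ≈ 1.6780

1.6780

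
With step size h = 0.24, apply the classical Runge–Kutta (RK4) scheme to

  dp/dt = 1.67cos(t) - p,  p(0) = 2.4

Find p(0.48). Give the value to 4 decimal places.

RK4: k1 = f(t_n, p_n); k2 = f(t_n + h/2, p_n + (h/2)·k1); k3 = f(t_n + h/2, p_n + (h/2)·k2); k4 = f(t_n + h, p_n + h·k3); p_{n+1} = p_n + (h/6)·(k1 + 2k2 + 2k3 + k4).
t=0.000000, p=2.400000:
  k1 = f(0.000000, 2.400000) = -0.730000
  k2 = f(0.120000, 2.312400) = -0.654410
  k3 = f(0.120000, 2.321471) = -0.663480
  k4 = f(0.240000, 2.240765) = -0.618630
  p ← 2.400000 + (0.24/6)·(k1 + 2k2 + 2k3 + k4) = 2.240624
t=0.240000, p=2.240624:
  k1 = f(0.240000, 2.240624) = -0.618489
  k2 = f(0.360000, 2.166405) = -0.603457
  k3 = f(0.360000, 2.168209) = -0.605261
  k4 = f(0.480000, 2.095361) = -0.614079
  p ← 2.240624 + (0.24/6)·(k1 + 2k2 + 2k3 + k4) = 2.094623
p(0.48) ≈ 2.0946

2.0946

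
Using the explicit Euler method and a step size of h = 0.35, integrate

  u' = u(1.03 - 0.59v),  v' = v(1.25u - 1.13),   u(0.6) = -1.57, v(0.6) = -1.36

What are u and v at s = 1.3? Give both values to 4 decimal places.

Euler on (u,v): u_{n+1} = u_n + h·u', v_{n+1} = v_n + h·v'.
0.600000: (-1.570000, -1.360000); f=(-2.876868, 4.205800) → (-2.576904, 0.112030)
0.950000: (-2.576904, 0.112030); f=(-2.483883, -0.487457) → (-3.446263, -0.058580)
(u(1.3), v(1.3)) ≈ (-3.4463, -0.0586)

-3.4463, -0.0586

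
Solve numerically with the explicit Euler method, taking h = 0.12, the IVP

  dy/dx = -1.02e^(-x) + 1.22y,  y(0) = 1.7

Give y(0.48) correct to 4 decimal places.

2.4134

Euler: y_{n+1} = y_n + h·f(x_n, y_n).
x=0.000000, y=1.700000: f=1.054000 → y ← 1.700000 + 0.12·1.054000 = 1.826480
x=0.120000, y=1.826480: f=1.323647 → y ← 1.826480 + 0.12·1.323647 = 1.985318
x=0.240000, y=1.985318: f=1.619727 → y ← 1.985318 + 0.12·1.619727 = 2.179685
x=0.360000, y=2.179685: f=1.947586 → y ← 2.179685 + 0.12·1.947586 = 2.413395
y(0.48) ≈ 2.4134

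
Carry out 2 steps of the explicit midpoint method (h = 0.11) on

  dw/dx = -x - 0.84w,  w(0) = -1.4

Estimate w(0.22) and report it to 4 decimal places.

Midpoint: k1 = f(x_n, w_n); k2 = f(x_n + h/2, w_n + (h/2)·k1); w_{n+1} = w_n + h·k2.
x=0.000000, w=-1.400000:
  k1 = f(0.000000, -1.400000) = 1.176000
  k2 = f(0.055000, -1.335320) = 1.066669
  w ← -1.400000 + 0.11·1.066669 = -1.282666
x=0.110000, w=-1.282666:
  k1 = f(0.110000, -1.282666) = 0.967440
  k2 = f(0.165000, -1.229457) = 0.867744
  w ← -1.282666 + 0.11·0.867744 = -1.187215
w(0.22) ≈ -1.1872

-1.1872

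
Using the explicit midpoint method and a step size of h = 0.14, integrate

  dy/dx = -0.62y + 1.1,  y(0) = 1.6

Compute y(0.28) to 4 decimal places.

Midpoint: k1 = f(x_n, y_n); k2 = f(x_n + h/2, y_n + (h/2)·k1); y_{n+1} = y_n + h·k2.
x=0.000000, y=1.600000:
  k1 = f(0.000000, 1.600000) = 0.108000
  k2 = f(0.070000, 1.607560) = 0.103313
  y ← 1.600000 + 0.14·0.103313 = 1.614464
x=0.140000, y=1.614464:
  k1 = f(0.140000, 1.614464) = 0.099032
  k2 = f(0.210000, 1.621396) = 0.094734
  y ← 1.614464 + 0.14·0.094734 = 1.627727
y(0.28) ≈ 1.6277

1.6277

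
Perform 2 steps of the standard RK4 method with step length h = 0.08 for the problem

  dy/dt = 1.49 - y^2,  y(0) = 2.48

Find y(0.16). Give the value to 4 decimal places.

1.9510

RK4: k1 = f(t_n, y_n); k2 = f(t_n + h/2, y_n + (h/2)·k1); k3 = f(t_n + h/2, y_n + (h/2)·k2); k4 = f(t_n + h, y_n + h·k3); y_{n+1} = y_n + (h/6)·(k1 + 2k2 + 2k3 + k4).
t=0.000000, y=2.480000:
  k1 = f(0.000000, 2.480000) = -4.660400
  k2 = f(0.040000, 2.293584) = -3.770528
  k3 = f(0.040000, 2.329179) = -3.935074
  k4 = f(0.080000, 2.165194) = -3.198065
  y ← 2.480000 + (0.08/6)·(k1 + 2k2 + 2k3 + k4) = 2.169738
t=0.080000, y=2.169738:
  k1 = f(0.080000, 2.169738) = -3.217762
  k2 = f(0.120000, 2.041027) = -2.675792
  k3 = f(0.120000, 2.062706) = -2.764756
  k4 = f(0.160000, 1.948557) = -2.306875
  y ← 2.169738 + (0.08/6)·(k1 + 2k2 + 2k3 + k4) = 1.950995
y(0.16) ≈ 1.9510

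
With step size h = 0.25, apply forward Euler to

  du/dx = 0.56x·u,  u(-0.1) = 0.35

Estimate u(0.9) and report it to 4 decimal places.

Euler: u_{n+1} = u_n + h·f(x_n, u_n).
x=-0.100000, u=0.350000: f=-0.019600 → u ← 0.350000 + 0.25·(-0.019600) = 0.345100
x=0.150000, u=0.345100: f=0.028988 → u ← 0.345100 + 0.25·0.028988 = 0.352347
x=0.400000, u=0.352347: f=0.078926 → u ← 0.352347 + 0.25·0.078926 = 0.372079
x=0.650000, u=0.372079: f=0.135437 → u ← 0.372079 + 0.25·0.135437 = 0.405938
u(0.9) ≈ 0.4059

0.4059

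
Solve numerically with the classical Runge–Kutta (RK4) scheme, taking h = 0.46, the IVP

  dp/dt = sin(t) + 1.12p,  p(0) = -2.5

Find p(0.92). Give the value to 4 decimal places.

-6.4245

RK4: k1 = f(t_n, p_n); k2 = f(t_n + h/2, p_n + (h/2)·k1); k3 = f(t_n + h/2, p_n + (h/2)·k2); k4 = f(t_n + h, p_n + h·k3); p_{n+1} = p_n + (h/6)·(k1 + 2k2 + 2k3 + k4).
t=0.000000, p=-2.500000:
  k1 = f(0.000000, -2.500000) = -2.800000
  k2 = f(0.230000, -3.144000) = -3.293302
  k3 = f(0.230000, -3.257460) = -3.420377
  k4 = f(0.460000, -4.073374) = -4.118230
  p ← -2.500000 + (0.46/6)·(k1 + 2k2 + 2k3 + k4) = -4.059829
t=0.460000, p=-4.059829:
  k1 = f(0.460000, -4.059829) = -4.103060
  k2 = f(0.690000, -5.003532) = -4.967419
  k3 = f(0.690000, -5.202335) = -5.190078
  k4 = f(0.920000, -6.447264) = -6.425334
  p ← -4.059829 + (0.46/6)·(k1 + 2k2 + 2k3 + k4) = -6.424488
p(0.92) ≈ -6.4245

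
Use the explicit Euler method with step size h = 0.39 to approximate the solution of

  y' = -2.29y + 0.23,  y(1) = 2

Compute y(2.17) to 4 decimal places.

Euler: y_{n+1} = y_n + h·f(t_n, y_n).
t=1.000000, y=2.000000: f=-4.350000 → y ← 2.000000 + 0.39·(-4.350000) = 0.303500
t=1.390000, y=0.303500: f=-0.465015 → y ← 0.303500 + 0.39·(-0.465015) = 0.122144
t=1.780000, y=0.122144: f=-0.049710 → y ← 0.122144 + 0.39·(-0.049710) = 0.102757
y(2.17) ≈ 0.1028

0.1028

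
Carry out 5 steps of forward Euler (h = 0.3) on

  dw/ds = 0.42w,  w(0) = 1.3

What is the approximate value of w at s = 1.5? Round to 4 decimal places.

Euler: w_{n+1} = w_n + h·f(s_n, w_n).
s=0.000000, w=1.300000: f=0.546000 → w ← 1.300000 + 0.3·0.546000 = 1.463800
s=0.300000, w=1.463800: f=0.614796 → w ← 1.463800 + 0.3·0.614796 = 1.648239
s=0.600000, w=1.648239: f=0.692260 → w ← 1.648239 + 0.3·0.692260 = 1.855917
s=0.900000, w=1.855917: f=0.779485 → w ← 1.855917 + 0.3·0.779485 = 2.089762
s=1.200000, w=2.089762: f=0.877700 → w ← 2.089762 + 0.3·0.877700 = 2.353072
w(1.5) ≈ 2.3531

2.3531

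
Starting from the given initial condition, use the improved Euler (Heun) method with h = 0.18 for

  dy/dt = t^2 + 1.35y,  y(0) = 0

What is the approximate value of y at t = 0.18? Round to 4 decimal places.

0.0029

Heun: k1 = f(t_n, y_n); k2 = f(t_n + h, y_n + h·k1); y_{n+1} = y_n + (h/2)·(k1 + k2).
t=0.000000, y=0.000000:
  k1 = f(0.000000, 0.000000) = 0.000000
  k2 = f(0.180000, 0.000000) = 0.032400
  y ← 0.000000 + (0.18/2)·(0.000000 + 0.032400) = 0.002916
y(0.18) ≈ 0.0029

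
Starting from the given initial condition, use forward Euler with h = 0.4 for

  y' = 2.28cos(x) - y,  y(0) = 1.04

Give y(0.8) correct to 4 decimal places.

1.7616

Euler: y_{n+1} = y_n + h·f(x_n, y_n).
x=0.000000, y=1.040000: f=1.240000 → y ← 1.040000 + 0.4·1.240000 = 1.536000
x=0.400000, y=1.536000: f=0.564019 → y ← 1.536000 + 0.4·0.564019 = 1.761608
y(0.8) ≈ 1.7616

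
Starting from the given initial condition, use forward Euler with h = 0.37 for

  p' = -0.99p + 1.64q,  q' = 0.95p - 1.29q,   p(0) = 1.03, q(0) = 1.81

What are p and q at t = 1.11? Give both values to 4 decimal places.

1.9946, 1.3482

Euler on (p,q): p_{n+1} = p_n + h·p', q_{n+1} = q_n + h·q'.
0.000000: (1.030000, 1.810000); f=(1.948700, -1.356400) → (1.751019, 1.308132)
0.370000: (1.751019, 1.308132); f=(0.411828, -0.024022) → (1.903395, 1.299244)
0.740000: (1.903395, 1.299244); f=(0.246399, 0.132201) → (1.994563, 1.348158)
(p(1.11), q(1.11)) ≈ (1.9946, 1.3482)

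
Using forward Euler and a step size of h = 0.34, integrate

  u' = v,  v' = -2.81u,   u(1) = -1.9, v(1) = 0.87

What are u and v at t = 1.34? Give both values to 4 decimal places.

Euler on (u,v): u_{n+1} = u_n + h·u', v_{n+1} = v_n + h·v'.
1.000000: (-1.900000, 0.870000); f=(0.870000, 5.339000) → (-1.604200, 2.685260)
(u(1.34), v(1.34)) ≈ (-1.6042, 2.6853)

-1.6042, 2.6853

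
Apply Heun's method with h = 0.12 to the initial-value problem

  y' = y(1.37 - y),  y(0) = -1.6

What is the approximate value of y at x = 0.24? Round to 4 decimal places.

-3.8385

Heun: k1 = f(x_n, y_n); k2 = f(x_n + h, y_n + h·k1); y_{n+1} = y_n + (h/2)·(k1 + k2).
x=0.000000, y=-1.600000:
  k1 = f(0.000000, -1.600000) = -4.752000
  k2 = f(0.120000, -2.170240) = -7.683170
  y ← -1.600000 + (0.12/2)·(-4.752000 + (-7.683170)) = -2.346110
x=0.120000, y=-2.346110:
  k1 = f(0.120000, -2.346110) = -8.718404
  k2 = f(0.240000, -3.392319) = -16.155303
  y ← -2.346110 + (0.12/2)·(-8.718404 + (-16.155303)) = -3.838533
y(0.24) ≈ -3.8385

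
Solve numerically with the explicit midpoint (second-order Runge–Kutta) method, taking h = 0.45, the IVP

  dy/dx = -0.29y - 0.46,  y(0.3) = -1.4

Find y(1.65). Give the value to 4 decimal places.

-1.4602

Midpoint: k1 = f(x_n, y_n); k2 = f(x_n + h/2, y_n + (h/2)·k1); y_{n+1} = y_n + h·k2.
x=0.300000, y=-1.400000:
  k1 = f(0.300000, -1.400000) = -0.054000
  k2 = f(0.525000, -1.412150) = -0.050477
  y ← -1.400000 + 0.45·(-0.050477) = -1.422714
x=0.750000, y=-1.422714:
  k1 = f(0.750000, -1.422714) = -0.047413
  k2 = f(0.975000, -1.433382) = -0.044319
  y ← -1.422714 + 0.45·(-0.044319) = -1.442658
x=1.200000, y=-1.442658:
  k1 = f(1.200000, -1.442658) = -0.041629
  k2 = f(1.425000, -1.452025) = -0.038913
  y ← -1.442658 + 0.45·(-0.038913) = -1.460169
y(1.65) ≈ -1.4602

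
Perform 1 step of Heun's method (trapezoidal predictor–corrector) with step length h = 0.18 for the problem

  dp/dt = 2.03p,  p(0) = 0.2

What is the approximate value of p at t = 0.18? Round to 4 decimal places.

Heun: k1 = f(t_n, p_n); k2 = f(t_n + h, p_n + h·k1); p_{n+1} = p_n + (h/2)·(k1 + k2).
t=0.000000, p=0.200000:
  k1 = f(0.000000, 0.200000) = 0.406000
  k2 = f(0.180000, 0.273080) = 0.554352
  p ← 0.200000 + (0.18/2)·(0.406000 + 0.554352) = 0.286432
p(0.18) ≈ 0.2864

0.2864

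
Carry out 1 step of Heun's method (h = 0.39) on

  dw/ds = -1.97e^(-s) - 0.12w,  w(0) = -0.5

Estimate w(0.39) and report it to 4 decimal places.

Heun: k1 = f(s_n, w_n); k2 = f(s_n + h, w_n + h·k1); w_{n+1} = w_n + (h/2)·(k1 + k2).
s=0.000000, w=-0.500000:
  k1 = f(0.000000, -0.500000) = -1.910000
  k2 = f(0.390000, -1.244900) = -1.184414
  w ← -0.500000 + (0.39/2)·(-1.910000 + (-1.184414)) = -1.103411
w(0.39) ≈ -1.1034

-1.1034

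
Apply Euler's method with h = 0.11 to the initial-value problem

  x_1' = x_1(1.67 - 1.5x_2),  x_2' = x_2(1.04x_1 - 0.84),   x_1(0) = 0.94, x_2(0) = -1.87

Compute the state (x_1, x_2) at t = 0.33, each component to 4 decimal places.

3.1879, -2.3272

Euler on (x_1,x_2): x_1_{n+1} = x_1_n + h·x_1', x_2_{n+1} = x_2_n + h·x_2'.
0.000000: (0.940000, -1.870000); f=(4.206500, -0.257312) → (1.402715, -1.898304)
0.110000: (1.402715, -1.898304); f=(6.336704, -1.174716) → (2.099752, -2.027523)
0.220000: (2.099752, -2.027523); f=(9.892531, -2.724469) → (3.187931, -2.327215)
(x_1(0.33), x_2(0.33)) ≈ (3.1879, -2.3272)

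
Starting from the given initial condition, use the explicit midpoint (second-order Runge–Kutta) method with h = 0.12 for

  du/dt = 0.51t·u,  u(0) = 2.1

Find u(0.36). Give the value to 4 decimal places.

2.1704

Midpoint: k1 = f(t_n, u_n); k2 = f(t_n + h/2, u_n + (h/2)·k1); u_{n+1} = u_n + h·k2.
t=0.000000, u=2.100000:
  k1 = f(0.000000, 2.100000) = 0.000000
  k2 = f(0.060000, 2.100000) = 0.064260
  u ← 2.100000 + 0.12·0.064260 = 2.107711
t=0.120000, u=2.107711:
  k1 = f(0.120000, 2.107711) = 0.128992
  k2 = f(0.180000, 2.115451) = 0.194198
  u ← 2.107711 + 0.12·0.194198 = 2.131015
t=0.240000, u=2.131015:
  k1 = f(0.240000, 2.131015) = 0.260836
  k2 = f(0.300000, 2.146665) = 0.328440
  u ← 2.131015 + 0.12·0.328440 = 2.170428
u(0.36) ≈ 2.1704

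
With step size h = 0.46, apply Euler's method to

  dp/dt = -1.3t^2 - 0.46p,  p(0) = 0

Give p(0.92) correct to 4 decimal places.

Euler: p_{n+1} = p_n + h·f(t_n, p_n).
t=0.000000, p=0.000000: f=0.000000 → p ← 0.000000 + 0.46·0.000000 = 0.000000
t=0.460000, p=0.000000: f=-0.275080 → p ← 0.000000 + 0.46·(-0.275080) = -0.126537
p(0.92) ≈ -0.1265

-0.1265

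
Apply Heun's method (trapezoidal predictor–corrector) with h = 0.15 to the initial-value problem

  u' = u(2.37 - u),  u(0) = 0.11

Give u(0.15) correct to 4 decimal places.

Heun: k1 = f(t_n, u_n); k2 = f(t_n + h, u_n + h·k1); u_{n+1} = u_n + (h/2)·(k1 + k2).
t=0.000000, u=0.110000:
  k1 = f(0.000000, 0.110000) = 0.248600
  k2 = f(0.150000, 0.147290) = 0.327383
  u ← 0.110000 + (0.15/2)·(0.248600 + 0.327383) = 0.153199
u(0.15) ≈ 0.1532

0.1532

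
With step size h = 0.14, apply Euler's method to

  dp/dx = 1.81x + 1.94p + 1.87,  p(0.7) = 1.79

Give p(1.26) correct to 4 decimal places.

Euler: p_{n+1} = p_n + h·f(x_n, p_n).
x=0.700000, p=1.790000: f=6.609600 → p ← 1.790000 + 0.14·6.609600 = 2.715344
x=0.840000, p=2.715344: f=8.658167 → p ← 2.715344 + 0.14·8.658167 = 3.927487
x=0.980000, p=3.927487: f=11.263126 → p ← 3.927487 + 0.14·11.263126 = 5.504325
x=1.120000, p=5.504325: f=14.575591 → p ← 5.504325 + 0.14·14.575591 = 7.544908
p(1.26) ≈ 7.5449

7.5449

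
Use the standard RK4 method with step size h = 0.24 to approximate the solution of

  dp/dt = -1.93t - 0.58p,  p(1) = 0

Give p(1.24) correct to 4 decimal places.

RK4: k1 = f(t_n, p_n); k2 = f(t_n + h/2, p_n + (h/2)·k1); k3 = f(t_n + h/2, p_n + (h/2)·k2); k4 = f(t_n + h, p_n + h·k3); p_{n+1} = p_n + (h/6)·(k1 + 2k2 + 2k3 + k4).
t=1.000000, p=0.000000:
  k1 = f(1.000000, 0.000000) = -1.930000
  k2 = f(1.120000, -0.231600) = -2.027272
  k3 = f(1.120000, -0.243273) = -2.020502
  k4 = f(1.240000, -0.484920) = -2.111946
  p ← 0.000000 + (0.24/6)·(k1 + 2k2 + 2k3 + k4) = -0.485500
p(1.24) ≈ -0.4855

-0.4855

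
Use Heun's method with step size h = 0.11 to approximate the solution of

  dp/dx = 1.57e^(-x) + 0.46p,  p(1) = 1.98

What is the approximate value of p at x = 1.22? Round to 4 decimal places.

2.3112

Heun: k1 = f(x_n, p_n); k2 = f(x_n + h, p_n + h·k1); p_{n+1} = p_n + (h/2)·(k1 + k2).
x=1.000000, p=1.980000:
  k1 = f(1.000000, 1.980000) = 1.488371
  k2 = f(1.110000, 2.143721) = 1.503519
  p ← 1.980000 + (0.11/2)·(1.488371 + 1.503519) = 2.144554
x=1.110000, p=2.144554:
  k1 = f(1.110000, 2.144554) = 1.503902
  k2 = f(1.220000, 2.309983) = 1.526104
  p ← 2.144554 + (0.11/2)·(1.503902 + 1.526104) = 2.311204
p(1.22) ≈ 2.3112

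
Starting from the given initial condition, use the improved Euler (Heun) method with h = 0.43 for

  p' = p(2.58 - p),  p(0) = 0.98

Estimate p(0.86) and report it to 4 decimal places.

2.1121

Heun: k1 = f(x_n, p_n); k2 = f(x_n + h, p_n + h·k1); p_{n+1} = p_n + (h/2)·(k1 + k2).
x=0.000000, p=0.980000:
  k1 = f(0.000000, 0.980000) = 1.568000
  k2 = f(0.430000, 1.654240) = 1.531429
  p ← 0.980000 + (0.43/2)·(1.568000 + 1.531429) = 1.646377
x=0.430000, p=1.646377:
  k1 = f(0.430000, 1.646377) = 1.537095
  k2 = f(0.860000, 2.307328) = 0.629143
  p ← 1.646377 + (0.43/2)·(1.537095 + 0.629143) = 2.112119
p(0.86) ≈ 2.1121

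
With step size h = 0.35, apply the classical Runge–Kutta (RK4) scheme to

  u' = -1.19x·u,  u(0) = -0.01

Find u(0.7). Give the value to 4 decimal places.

-0.0075

RK4: k1 = f(x_n, u_n); k2 = f(x_n + h/2, u_n + (h/2)·k1); k3 = f(x_n + h/2, u_n + (h/2)·k2); k4 = f(x_n + h, u_n + h·k3); u_{n+1} = u_n + (h/6)·(k1 + 2k2 + 2k3 + k4).
x=0.000000, u=-0.010000:
  k1 = f(0.000000, -0.010000) = 0.000000
  k2 = f(0.175000, -0.010000) = 0.002083
  k3 = f(0.175000, -0.009636) = 0.002007
  k4 = f(0.350000, -0.009298) = 0.003872
  u ← -0.010000 + (0.35/6)·(k1 + 2k2 + 2k3 + k4) = -0.009297
x=0.350000, u=-0.009297:
  k1 = f(0.350000, -0.009297) = 0.003872
  k2 = f(0.525000, -0.008619) = 0.005385
  k3 = f(0.525000, -0.008355) = 0.005220
  k4 = f(0.700000, -0.007470) = 0.006223
  u ← -0.009297 + (0.35/6)·(k1 + 2k2 + 2k3 + k4) = -0.007471
u(0.7) ≈ -0.0075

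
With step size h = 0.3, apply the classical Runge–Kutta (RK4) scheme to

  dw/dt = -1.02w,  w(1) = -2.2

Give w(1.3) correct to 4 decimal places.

RK4: k1 = f(t_n, w_n); k2 = f(t_n + h/2, w_n + (h/2)·k1); k3 = f(t_n + h/2, w_n + (h/2)·k2); k4 = f(t_n + h, w_n + h·k3); w_{n+1} = w_n + (h/6)·(k1 + 2k2 + 2k3 + k4).
t=1.000000, w=-2.200000:
  k1 = f(1.000000, -2.200000) = 2.244000
  k2 = f(1.150000, -1.863400) = 1.900668
  k3 = f(1.150000, -1.914900) = 1.953198
  k4 = f(1.300000, -1.614041) = 1.646321
  w ← -2.200000 + (0.3/6)·(k1 + 2k2 + 2k3 + k4) = -1.620097
w(1.3) ≈ -1.6201

-1.6201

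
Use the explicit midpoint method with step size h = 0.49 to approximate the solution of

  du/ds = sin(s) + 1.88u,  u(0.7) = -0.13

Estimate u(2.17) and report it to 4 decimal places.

Midpoint: k1 = f(s_n, u_n); k2 = f(s_n + h/2, u_n + (h/2)·k1); u_{n+1} = u_n + h·k2.
s=0.700000, u=-0.130000:
  k1 = f(0.700000, -0.130000) = 0.399818
  k2 = f(0.945000, -0.032045) = 0.750253
  u ← -0.130000 + 0.49·0.750253 = 0.237624
s=1.190000, u=0.237624:
  k1 = f(1.190000, 0.237624) = 1.375102
  k2 = f(1.435000, 0.574524) = 2.070899
  u ← 0.237624 + 0.49·2.070899 = 1.252364
s=1.680000, u=1.252364:
  k1 = f(1.680000, 1.252364) = 3.348488
  k2 = f(1.925000, 2.072744) = 4.834682
  u ← 1.252364 + 0.49·4.834682 = 3.621358
u(2.17) ≈ 3.6214

3.6214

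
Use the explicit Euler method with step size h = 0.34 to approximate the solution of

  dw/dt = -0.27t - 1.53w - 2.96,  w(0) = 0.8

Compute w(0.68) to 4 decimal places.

-1.3363

Euler: w_{n+1} = w_n + h·f(t_n, w_n).
t=0.000000, w=0.800000: f=-4.184000 → w ← 0.800000 + 0.34·(-4.184000) = -0.622560
t=0.340000, w=-0.622560: f=-2.099283 → w ← -0.622560 + 0.34·(-2.099283) = -1.336316
w(0.68) ≈ -1.3363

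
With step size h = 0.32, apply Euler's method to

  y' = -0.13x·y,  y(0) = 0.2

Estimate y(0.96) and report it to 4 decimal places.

Euler: y_{n+1} = y_n + h·f(x_n, y_n).
x=0.000000, y=0.200000: f=0.000000 → y ← 0.200000 + 0.32·0.000000 = 0.200000
x=0.320000, y=0.200000: f=-0.008320 → y ← 0.200000 + 0.32·(-0.008320) = 0.197338
x=0.640000, y=0.197338: f=-0.016418 → y ← 0.197338 + 0.32·(-0.016418) = 0.192084
y(0.96) ≈ 0.1921

0.1921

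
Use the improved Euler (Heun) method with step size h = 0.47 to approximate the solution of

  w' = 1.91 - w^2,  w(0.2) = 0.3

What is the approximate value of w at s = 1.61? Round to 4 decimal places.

Heun: k1 = f(s_n, w_n); k2 = f(s_n + h, w_n + h·k1); w_{n+1} = w_n + (h/2)·(k1 + k2).
s=0.200000, w=0.300000:
  k1 = f(0.200000, 0.300000) = 1.820000
  k2 = f(0.670000, 1.155400) = 0.575051
  w ← 0.300000 + (0.47/2)·(1.820000 + 0.575051) = 0.862837
s=0.670000, w=0.862837:
  k1 = f(0.670000, 0.862837) = 1.165512
  k2 = f(1.140000, 1.410628) = -0.079871
  w ← 0.862837 + (0.47/2)·(1.165512 + (-0.079871)) = 1.117963
s=1.140000, w=1.117963:
  k1 = f(1.140000, 1.117963) = 0.660159
  k2 = f(1.610000, 1.428238) = -0.129863
  w ← 1.117963 + (0.47/2)·(0.660159 + (-0.129863)) = 1.242582
w(1.61) ≈ 1.2426

1.2426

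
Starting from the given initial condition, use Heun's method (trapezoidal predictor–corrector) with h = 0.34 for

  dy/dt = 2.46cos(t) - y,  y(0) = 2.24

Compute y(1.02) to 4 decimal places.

Heun: k1 = f(t_n, y_n); k2 = f(t_n + h, y_n + h·k1); y_{n+1} = y_n + (h/2)·(k1 + k2).
t=0.000000, y=2.240000:
  k1 = f(0.000000, 2.240000) = 0.220000
  k2 = f(0.340000, 2.314800) = 0.004376
  y ← 2.240000 + (0.34/2)·(0.220000 + 0.004376) = 2.278144
t=0.340000, y=2.278144:
  k1 = f(0.340000, 2.278144) = 0.041032
  k2 = f(0.680000, 2.292095) = -0.379266
  y ← 2.278144 + (0.34/2)·(0.041032 + (-0.379266)) = 2.220644
t=0.680000, y=2.220644:
  k1 = f(0.680000, 2.220644) = -0.307815
  k2 = f(1.020000, 2.115987) = -0.828507
  y ← 2.220644 + (0.34/2)·(-0.307815 + (-0.828507)) = 2.027470
y(1.02) ≈ 2.0275

2.0275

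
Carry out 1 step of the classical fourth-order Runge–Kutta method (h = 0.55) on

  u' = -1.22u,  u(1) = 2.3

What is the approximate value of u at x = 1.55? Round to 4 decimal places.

RK4: k1 = f(x_n, u_n); k2 = f(x_n + h/2, u_n + (h/2)·k1); k3 = f(x_n + h/2, u_n + (h/2)·k2); k4 = f(x_n + h, u_n + h·k3); u_{n+1} = u_n + (h/6)·(k1 + 2k2 + 2k3 + k4).
x=1.000000, u=2.300000:
  k1 = f(1.000000, 2.300000) = -2.806000
  k2 = f(1.275000, 1.528350) = -1.864587
  k3 = f(1.275000, 1.787239) = -2.180431
  k4 = f(1.550000, 1.100763) = -1.342931
  u ← 2.300000 + (0.55/6)·(k1 + 2k2 + 2k3 + k4) = 1.178095
u(1.55) ≈ 1.1781

1.1781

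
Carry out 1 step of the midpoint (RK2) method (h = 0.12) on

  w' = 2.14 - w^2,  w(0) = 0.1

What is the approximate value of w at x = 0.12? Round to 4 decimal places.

Midpoint: k1 = f(x_n, w_n); k2 = f(x_n + h/2, w_n + (h/2)·k1); w_{n+1} = w_n + h·k2.
x=0.000000, w=0.100000:
  k1 = f(0.000000, 0.100000) = 2.130000
  k2 = f(0.060000, 0.227800) = 2.088107
  w ← 0.100000 + 0.12·2.088107 = 0.350573
w(0.12) ≈ 0.3506

0.3506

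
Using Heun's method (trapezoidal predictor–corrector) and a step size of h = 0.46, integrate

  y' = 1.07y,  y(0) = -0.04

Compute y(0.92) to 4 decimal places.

-0.1041

Heun: k1 = f(x_n, y_n); k2 = f(x_n + h, y_n + h·k1); y_{n+1} = y_n + (h/2)·(k1 + k2).
x=0.000000, y=-0.040000:
  k1 = f(0.000000, -0.040000) = -0.042800
  k2 = f(0.460000, -0.059688) = -0.063866
  y ← -0.040000 + (0.46/2)·(-0.042800 + (-0.063866)) = -0.064533
x=0.460000, y=-0.064533:
  k1 = f(0.460000, -0.064533) = -0.069051
  k2 = f(0.920000, -0.096296) = -0.103037
  y ← -0.064533 + (0.46/2)·(-0.069051 + (-0.103037)) = -0.104113
y(0.92) ≈ -0.1041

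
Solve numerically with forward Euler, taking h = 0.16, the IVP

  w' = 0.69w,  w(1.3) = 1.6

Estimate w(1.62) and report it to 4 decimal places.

Euler: w_{n+1} = w_n + h·f(s_n, w_n).
s=1.300000, w=1.600000: f=1.104000 → w ← 1.600000 + 0.16·1.104000 = 1.776640
s=1.460000, w=1.776640: f=1.225882 → w ← 1.776640 + 0.16·1.225882 = 1.972781
w(1.62) ≈ 1.9728

1.9728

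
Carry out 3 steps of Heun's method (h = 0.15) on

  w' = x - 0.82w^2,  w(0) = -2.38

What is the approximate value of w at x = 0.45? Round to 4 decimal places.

Heun: k1 = f(x_n, w_n); k2 = f(x_n + h, w_n + h·k1); w_{n+1} = w_n + (h/2)·(k1 + k2).
x=0.000000, w=-2.380000:
  k1 = f(0.000000, -2.380000) = -4.644808
  k2 = f(0.150000, -3.076721) = -7.612295
  w ← -2.380000 + (0.15/2)·(-4.644808 + (-7.612295)) = -3.299283
x=0.150000, w=-3.299283:
  k1 = f(0.150000, -3.299283) = -8.775919
  k2 = f(0.300000, -4.615670) = -17.169620
  w ← -3.299283 + (0.15/2)·(-8.775919 + (-17.169620)) = -5.245198
x=0.300000, w=-5.245198:
  k1 = f(0.300000, -5.245198) = -22.259924
  k2 = f(0.450000, -8.584187) = -59.974375
  w ← -5.245198 + (0.15/2)·(-22.259924 + (-59.974375)) = -11.412771
w(0.45) ≈ -11.4128

-11.4128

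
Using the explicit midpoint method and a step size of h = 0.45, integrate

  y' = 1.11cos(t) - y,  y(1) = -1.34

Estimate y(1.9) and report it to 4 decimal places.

Midpoint: k1 = f(t_n, y_n); k2 = f(t_n + h/2, y_n + (h/2)·k1); y_{n+1} = y_n + h·k2.
t=1.000000, y=-1.340000:
  k1 = f(1.000000, -1.340000) = 1.939736
  k2 = f(1.225000, -0.903559) = 1.279790
  y ← -1.340000 + 0.45·1.279790 = -0.764095
t=1.450000, y=-0.764095:
  k1 = f(1.450000, -0.764095) = 0.897853
  k2 = f(1.675000, -0.562078) = 0.446621
  y ← -0.764095 + 0.45·0.446621 = -0.563115
y(1.9) ≈ -0.5631

-0.5631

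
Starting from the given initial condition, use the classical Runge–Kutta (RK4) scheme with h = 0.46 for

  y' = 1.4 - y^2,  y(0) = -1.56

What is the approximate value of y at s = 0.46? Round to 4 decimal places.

-2.7680

RK4: k1 = f(s_n, y_n); k2 = f(s_n + h/2, y_n + (h/2)·k1); k3 = f(s_n + h/2, y_n + (h/2)·k2); k4 = f(s_n + h, y_n + h·k3); y_{n+1} = y_n + (h/6)·(k1 + 2k2 + 2k3 + k4).
s=0.000000, y=-1.560000:
  k1 = f(0.000000, -1.560000) = -1.033600
  k2 = f(0.230000, -1.797728) = -1.831826
  k3 = f(0.230000, -1.981320) = -2.525629
  k4 = f(0.460000, -2.721789) = -6.008137
  y ← -1.560000 + (0.46/6)·(k1 + 2k2 + 2k3 + k4) = -2.768010
y(0.46) ≈ -2.7680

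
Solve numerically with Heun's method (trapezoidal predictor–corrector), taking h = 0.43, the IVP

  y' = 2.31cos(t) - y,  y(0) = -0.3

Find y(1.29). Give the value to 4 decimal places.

0.9426

Heun: k1 = f(t_n, y_n); k2 = f(t_n + h, y_n + h·k1); y_{n+1} = y_n + (h/2)·(k1 + k2).
t=0.000000, y=-0.300000:
  k1 = f(0.000000, -0.300000) = 2.610000
  k2 = f(0.430000, 0.822300) = 1.277411
  y ← -0.300000 + (0.43/2)·(2.610000 + 1.277411) = 0.535793
t=0.430000, y=0.535793:
  k1 = f(0.430000, 0.535793) = 1.563918
  k2 = f(0.860000, 1.208278) = 0.298853
  y ← 0.535793 + (0.43/2)·(1.563918 + 0.298853) = 0.936289
t=0.860000, y=0.936289:
  k1 = f(0.860000, 0.936289) = 0.570842
  k2 = f(1.290000, 1.181751) = -0.541602
  y ← 0.936289 + (0.43/2)·(0.570842 + (-0.541602)) = 0.942576
y(1.29) ≈ 0.9426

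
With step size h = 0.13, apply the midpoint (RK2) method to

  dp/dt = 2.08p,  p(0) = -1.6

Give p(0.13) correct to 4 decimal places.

Midpoint: k1 = f(t_n, p_n); k2 = f(t_n + h/2, p_n + (h/2)·k1); p_{n+1} = p_n + h·k2.
t=0.000000, p=-1.600000:
  k1 = f(0.000000, -1.600000) = -3.328000
  k2 = f(0.065000, -1.816320) = -3.777946
  p ← -1.600000 + 0.13·(-3.777946) = -2.091133
p(0.13) ≈ -2.0911

-2.0911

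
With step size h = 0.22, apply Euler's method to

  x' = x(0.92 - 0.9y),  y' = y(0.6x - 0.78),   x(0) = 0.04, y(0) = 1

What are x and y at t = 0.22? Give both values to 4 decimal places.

Euler on (x,y): x_{n+1} = x_n + h·x', y_{n+1} = y_n + h·y'.
0.000000: (0.040000, 1.000000); f=(0.000800, -0.756000) → (0.040176, 0.833680)
(x(0.22), y(0.22)) ≈ (0.0402, 0.8337)

0.0402, 0.8337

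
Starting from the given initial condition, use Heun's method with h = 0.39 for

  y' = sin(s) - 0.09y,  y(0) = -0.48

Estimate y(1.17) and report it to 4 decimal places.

Heun: k1 = f(s_n, y_n); k2 = f(s_n + h, y_n + h·k1); y_{n+1} = y_n + (h/2)·(k1 + k2).
s=0.000000, y=-0.480000:
  k1 = f(0.000000, -0.480000) = 0.043200
  k2 = f(0.390000, -0.463152) = 0.421872
  y ← -0.480000 + (0.39/2)·(0.043200 + 0.421872) = -0.389311
s=0.390000, y=-0.389311:
  k1 = f(0.390000, -0.389311) = 0.415226
  k2 = f(0.780000, -0.227373) = 0.723743
  y ← -0.389311 + (0.39/2)·(0.415226 + 0.723743) = -0.167212
s=0.780000, y=-0.167212:
  k1 = f(0.780000, -0.167212) = 0.718328
  k2 = f(1.170000, 0.112936) = 0.910586
  y ← -0.167212 + (0.39/2)·(0.718328 + 0.910586) = 0.150426
y(1.17) ≈ 0.1504

0.1504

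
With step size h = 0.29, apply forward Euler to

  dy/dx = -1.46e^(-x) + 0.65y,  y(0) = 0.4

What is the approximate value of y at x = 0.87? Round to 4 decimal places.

Euler: y_{n+1} = y_n + h·f(x_n, y_n).
x=0.000000, y=0.400000: f=-1.200000 → y ← 0.400000 + 0.29·(-1.200000) = 0.052000
x=0.290000, y=0.052000: f=-1.058665 → y ← 0.052000 + 0.29·(-1.058665) = -0.255013
x=0.580000, y=-0.255013: f=-0.983210 → y ← -0.255013 + 0.29·(-0.983210) = -0.540144
y(0.87) ≈ -0.5401

-0.5401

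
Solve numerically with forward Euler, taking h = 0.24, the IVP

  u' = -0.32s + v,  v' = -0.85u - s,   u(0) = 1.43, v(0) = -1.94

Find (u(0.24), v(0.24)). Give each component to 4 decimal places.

0.9644, -2.2317

Euler on (u,v): u_{n+1} = u_n + h·u', v_{n+1} = v_n + h·v'.
0.000000: (1.430000, -1.940000); f=(-1.940000, -1.215500) → (0.964400, -2.231720)
(u(0.24), v(0.24)) ≈ (0.9644, -2.2317)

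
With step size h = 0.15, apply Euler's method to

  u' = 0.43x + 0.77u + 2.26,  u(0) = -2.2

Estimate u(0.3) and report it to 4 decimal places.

Euler: u_{n+1} = u_n + h·f(x_n, u_n).
x=0.000000, u=-2.200000: f=0.566000 → u ← -2.200000 + 0.15·0.566000 = -2.115100
x=0.150000, u=-2.115100: f=0.695873 → u ← -2.115100 + 0.15·0.695873 = -2.010719
u(0.3) ≈ -2.0107

-2.0107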